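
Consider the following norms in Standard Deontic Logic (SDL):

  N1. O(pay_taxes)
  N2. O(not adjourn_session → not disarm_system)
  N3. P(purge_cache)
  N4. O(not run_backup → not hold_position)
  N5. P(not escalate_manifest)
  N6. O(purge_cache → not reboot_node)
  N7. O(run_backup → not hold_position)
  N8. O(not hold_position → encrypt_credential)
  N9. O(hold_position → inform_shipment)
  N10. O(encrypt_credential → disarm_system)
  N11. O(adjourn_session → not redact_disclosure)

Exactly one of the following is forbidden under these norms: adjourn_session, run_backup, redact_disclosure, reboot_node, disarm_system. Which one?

Premises 7 and 4 cover both cases: O(run_backup → not hold_position) and O(not run_backup → not hold_position). Since run_backup ∨ not run_backup is a tautology, O(not hold_position) follows.
From O(not hold_position) and premise 8, O(not hold_position → encrypt_credential), we obtain O(encrypt_credential).
From O(encrypt_credential) and premise 10, O(encrypt_credential → disarm_system), we obtain O(disarm_system).
Premise 2, O(not adjourn_session → not disarm_system), contraposes to O(disarm_system → adjourn_session); with O(disarm_system) we get O(adjourn_session).
Applying K to premise 11 (O(adjourn_session → not redact_disclosure)) and O(adjourn_session) yields O(not redact_disclosure).
So O(not redact_disclosure) holds, i.e. redact_disclosure is forbidden. None of the other listed options is forbidden under the premises.

redact_disclosure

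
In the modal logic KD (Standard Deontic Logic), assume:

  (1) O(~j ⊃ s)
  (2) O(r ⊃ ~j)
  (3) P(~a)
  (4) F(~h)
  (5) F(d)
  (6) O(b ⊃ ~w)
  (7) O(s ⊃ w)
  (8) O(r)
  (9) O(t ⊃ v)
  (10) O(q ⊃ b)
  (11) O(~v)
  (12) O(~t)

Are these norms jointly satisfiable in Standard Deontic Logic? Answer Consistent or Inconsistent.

Premise 9 is O(t ⊃ v), but O(t) is not derivable from the premises, so it does not yield O(v).
So O(v) is not derivable, and the apparent clash with O(~v) does not arise.
A world satisfying every obligation exists (e.g. a=false, b=false, d=false, h=true, j=false, q=false, r=true, s=true, t=false, v=false, w=true); no atom is both obligatory and forbidden, so the set is consistent.

Consistent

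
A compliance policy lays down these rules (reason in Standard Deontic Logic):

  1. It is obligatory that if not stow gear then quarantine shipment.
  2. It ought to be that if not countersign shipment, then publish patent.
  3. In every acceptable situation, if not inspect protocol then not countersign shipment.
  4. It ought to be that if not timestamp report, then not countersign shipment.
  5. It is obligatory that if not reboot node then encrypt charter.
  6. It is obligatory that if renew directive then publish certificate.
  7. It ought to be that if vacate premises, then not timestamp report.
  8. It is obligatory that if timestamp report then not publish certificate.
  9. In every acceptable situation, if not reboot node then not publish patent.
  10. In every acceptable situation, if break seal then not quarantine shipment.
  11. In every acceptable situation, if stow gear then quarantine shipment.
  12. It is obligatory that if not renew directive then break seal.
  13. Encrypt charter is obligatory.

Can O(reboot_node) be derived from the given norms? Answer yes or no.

By case analysis on ¬stow_gear: premise 1 gives O(¬stow_gear → quarantine_shipment) and premise 11 gives O(stow_gear → quarantine_shipment), so O(quarantine_shipment) either way.
The contrapositive of premise 10 (O(break_seal → ¬quarantine_shipment)) is O(quarantine_shipment → ¬break_seal), and O(quarantine_shipment) is already established, so O(¬break_seal).
The contrapositive of premise 12 (O(¬renew_directive → break_seal)) is O(¬break_seal → renew_directive), and O(¬break_seal) is already established, so O(renew_directive).
From O(renew_directive) and premise 6, O(renew_directive → publish_certificate), we obtain O(publish_certificate).
The contrapositive of premise 8 (O(timestamp_report → ¬publish_certificate)) is O(publish_certificate → ¬timestamp_report), and O(publish_certificate) is already established, so O(¬timestamp_report).
Premise 4 is O(¬timestamp_report → ¬countersign_shipment); since O(¬timestamp_report), deontic closure gives O(¬countersign_shipment).
From O(¬countersign_shipment) and premise 2, O(¬countersign_shipment → publish_patent), we obtain O(publish_patent).
The contrapositive of premise 9 (O(¬reboot_node → ¬publish_patent)) is O(publish_patent → reboot_node), and O(publish_patent) is already established, so O(reboot_node).
Premises 3, 5, 7, 13 do not contribute to this derivation.
So O(reboot_node) follows.

Yes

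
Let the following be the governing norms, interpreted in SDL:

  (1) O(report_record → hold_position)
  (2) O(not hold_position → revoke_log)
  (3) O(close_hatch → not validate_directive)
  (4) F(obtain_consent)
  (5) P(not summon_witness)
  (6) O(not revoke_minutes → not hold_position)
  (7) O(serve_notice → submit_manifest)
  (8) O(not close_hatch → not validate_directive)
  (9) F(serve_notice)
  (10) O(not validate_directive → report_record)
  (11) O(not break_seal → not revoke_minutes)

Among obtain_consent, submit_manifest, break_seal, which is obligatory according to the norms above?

Premises 3 and 8 cover both cases: O(close_hatch → not validate_directive) and O(not close_hatch → not validate_directive). Since close_hatch ∨ not close_hatch is a tautology, O(not validate_directive) follows.
Premise 10 is O(not validate_directive → report_record); since O(not validate_directive), deontic closure gives O(report_record).
Applying K to premise 1 (O(report_record → hold_position)) and O(report_record) yields O(hold_position).
Premise 6 is O(not revoke_minutes → not hold_position); contrapositively O(hold_position → revoke_minutes). Since O(hold_position) holds, K gives O(revoke_minutes).
Premise 11 is O(not break_seal → not revoke_minutes); contrapositively O(revoke_minutes → break_seal). Since O(revoke_minutes) holds, K gives O(break_seal).
So O(break_seal) holds — break_seal is obligatory. None of the other listed options is made obligatory by any chain of premises.

break_seal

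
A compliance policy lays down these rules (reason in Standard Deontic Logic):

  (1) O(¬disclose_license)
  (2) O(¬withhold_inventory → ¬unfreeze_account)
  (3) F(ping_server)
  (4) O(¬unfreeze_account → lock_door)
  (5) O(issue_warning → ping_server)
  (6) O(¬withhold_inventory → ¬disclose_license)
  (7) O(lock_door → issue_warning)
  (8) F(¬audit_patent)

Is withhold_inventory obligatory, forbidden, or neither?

Obligatory

F(ping_server) at premise 3 means O(¬ping_server).
Premise 5, O(issue_warning → ping_server), contraposes to O(¬ping_server → ¬issue_warning); with O(¬ping_server) we get O(¬issue_warning).
Premise 7, O(lock_door → issue_warning), contraposes to O(¬issue_warning → ¬lock_door); with O(¬issue_warning) we get O(¬lock_door).
Premise 4 is O(¬unfreeze_account → lock_door); contrapositively O(¬lock_door → unfreeze_account). Since O(¬lock_door) holds, K gives O(unfreeze_account).
Premise 2, O(¬withhold_inventory → ¬unfreeze_account), contraposes to O(unfreeze_account → withhold_inventory); with O(unfreeze_account) we get O(withhold_inventory).
Premises 1, 6, 8 do not contribute to this derivation.
Hence withhold_inventory is obligatory.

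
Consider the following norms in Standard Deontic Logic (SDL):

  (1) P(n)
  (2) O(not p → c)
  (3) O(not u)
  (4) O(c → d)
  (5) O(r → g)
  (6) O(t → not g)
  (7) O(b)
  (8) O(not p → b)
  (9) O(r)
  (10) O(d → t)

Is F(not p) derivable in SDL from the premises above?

Yes

Premise 9 states O(r) outright.
With premise 5, O(r → g), the K-axiom yields O(g).
The contrapositive of premise 6 (O(t → not g)) is O(g → not t), and O(g) is already established, so O(not t).
Premise 10 is O(d → t); contrapositively O(not t → not d). Since O(not t) holds, K gives O(not d).
Premise 4, O(c → d), contraposes to O(not d → not c); with O(not d) we get O(not c).
Premise 2 is O(not p → c); contrapositively O(not c → p). Since O(not c) holds, K gives O(p).
Premises 1, 3, 7, 8 do not contribute to this derivation.
So O(p) holds, i.e. F(not p). The claim follows.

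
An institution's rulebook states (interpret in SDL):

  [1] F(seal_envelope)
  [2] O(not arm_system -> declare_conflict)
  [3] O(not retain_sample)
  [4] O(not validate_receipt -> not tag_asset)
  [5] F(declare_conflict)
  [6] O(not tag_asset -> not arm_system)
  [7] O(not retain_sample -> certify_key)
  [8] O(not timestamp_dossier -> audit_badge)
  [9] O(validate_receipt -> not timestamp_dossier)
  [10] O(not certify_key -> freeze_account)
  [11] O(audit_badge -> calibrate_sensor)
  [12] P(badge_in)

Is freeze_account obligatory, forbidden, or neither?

Neither

Premise 10 is O(not certify_key -> freeze_account), but O(not certify_key) is not derivable from the premises, so it does not yield O(freeze_account).
No premise or chain of K-axiom applications forces O(freeze_account), and none forces O(not freeze_account). So freeze_account is neither obligatory nor forbidden under these norms.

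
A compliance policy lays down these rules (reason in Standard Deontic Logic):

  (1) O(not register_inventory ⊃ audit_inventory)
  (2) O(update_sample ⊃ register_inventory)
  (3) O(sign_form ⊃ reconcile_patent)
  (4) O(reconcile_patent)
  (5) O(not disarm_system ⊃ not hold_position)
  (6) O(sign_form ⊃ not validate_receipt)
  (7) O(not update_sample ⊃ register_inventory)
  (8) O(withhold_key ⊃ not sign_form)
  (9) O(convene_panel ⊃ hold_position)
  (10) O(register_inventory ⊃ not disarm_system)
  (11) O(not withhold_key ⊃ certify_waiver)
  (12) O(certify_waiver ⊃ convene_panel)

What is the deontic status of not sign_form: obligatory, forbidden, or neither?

Obligatory

Premises 7 and 2 cover both cases: O(not update_sample ⊃ register_inventory) and O(update_sample ⊃ register_inventory). Since not update_sample ∨ update_sample is a tautology, O(register_inventory) follows.
Applying K to premise 10 (O(register_inventory ⊃ not disarm_system)) and O(register_inventory) yields O(not disarm_system).
Premise 5 is O(not disarm_system ⊃ not hold_position); since O(not disarm_system), deontic closure gives O(not hold_position).
The contrapositive of premise 9 (O(convene_panel ⊃ hold_position)) is O(not hold_position ⊃ not convene_panel), and O(not hold_position) is already established, so O(not convene_panel).
Premise 12, O(certify_waiver ⊃ convene_panel), contraposes to O(not convene_panel ⊃ not certify_waiver); with O(not convene_panel) we get O(not certify_waiver).
Premise 11, O(not withhold_key ⊃ certify_waiver), contraposes to O(not certify_waiver ⊃ withhold_key); with O(not certify_waiver) we get O(withhold_key).
With premise 8, O(withhold_key ⊃ not sign_form), the K-axiom yields O(not sign_form).
Premises 1, 3, 4, 6 do not contribute to this derivation.
Hence not sign_form is obligatory.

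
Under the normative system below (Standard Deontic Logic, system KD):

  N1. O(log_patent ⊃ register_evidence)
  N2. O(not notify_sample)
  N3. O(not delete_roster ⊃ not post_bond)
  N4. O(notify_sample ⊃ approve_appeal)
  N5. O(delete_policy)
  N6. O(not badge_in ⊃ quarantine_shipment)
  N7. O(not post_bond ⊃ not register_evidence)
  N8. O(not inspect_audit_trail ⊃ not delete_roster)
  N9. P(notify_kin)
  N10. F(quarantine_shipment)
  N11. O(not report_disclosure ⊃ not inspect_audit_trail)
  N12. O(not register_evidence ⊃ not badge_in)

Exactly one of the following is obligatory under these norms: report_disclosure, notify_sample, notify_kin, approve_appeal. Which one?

F(quarantine_shipment) at premise 10 means O(not quarantine_shipment).
The contrapositive of premise 6 (O(not badge_in ⊃ quarantine_shipment)) is O(not quarantine_shipment ⊃ badge_in), and O(not quarantine_shipment) is already established, so O(badge_in).
Premise 12 is O(not register_evidence ⊃ not badge_in); contrapositively O(badge_in ⊃ register_evidence). Since O(badge_in) holds, K gives O(register_evidence).
Premise 7, O(not post_bond ⊃ not register_evidence), contraposes to O(register_evidence ⊃ post_bond); with O(register_evidence) we get O(post_bond).
Premise 3, O(not delete_roster ⊃ not post_bond), contraposes to O(post_bond ⊃ delete_roster); with O(post_bond) we get O(delete_roster).
Premise 8, O(not inspect_audit_trail ⊃ not delete_roster), contraposes to O(delete_roster ⊃ inspect_audit_trail); with O(delete_roster) we get O(inspect_audit_trail).
The contrapositive of premise 11 (O(not report_disclosure ⊃ not inspect_audit_trail)) is O(inspect_audit_trail ⊃ report_disclosure), and O(inspect_audit_trail) is already established, so O(report_disclosure).
So O(report_disclosure) holds — report_disclosure is obligatory. None of the other listed options is made obligatory by any chain of premises.

report_disclosure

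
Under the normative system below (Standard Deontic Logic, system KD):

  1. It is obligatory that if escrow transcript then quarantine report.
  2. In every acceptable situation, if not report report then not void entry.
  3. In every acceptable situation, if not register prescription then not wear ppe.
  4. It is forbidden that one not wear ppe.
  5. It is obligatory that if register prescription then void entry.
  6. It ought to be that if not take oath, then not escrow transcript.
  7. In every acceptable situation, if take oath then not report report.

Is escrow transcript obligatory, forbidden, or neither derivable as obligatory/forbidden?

Forbidden

F(¬wear_ppe) at premise 4 means O(wear_ppe).
Premise 3 is O(¬register_prescription → ¬wear_ppe); contrapositively O(wear_ppe → register_prescription). Since O(wear_ppe) holds, K gives O(register_prescription).
Applying K to premise 5 (O(register_prescription → void_entry)) and O(register_prescription) yields O(void_entry).
The contrapositive of premise 2 (O(¬report_report → ¬void_entry)) is O(void_entry → report_report), and O(void_entry) is already established, so O(report_report).
Premise 7, O(take_oath → ¬report_report), contraposes to O(report_report → ¬take_oath); with O(report_report) we get O(¬take_oath).
With premise 6, O(¬take_oath → ¬escrow_transcript), the K-axiom yields O(¬escrow_transcript).
Premise 1 does not contribute to this derivation.
Thus O(¬escrow_transcript), which is F(escrow_transcript): escrow_transcript is forbidden.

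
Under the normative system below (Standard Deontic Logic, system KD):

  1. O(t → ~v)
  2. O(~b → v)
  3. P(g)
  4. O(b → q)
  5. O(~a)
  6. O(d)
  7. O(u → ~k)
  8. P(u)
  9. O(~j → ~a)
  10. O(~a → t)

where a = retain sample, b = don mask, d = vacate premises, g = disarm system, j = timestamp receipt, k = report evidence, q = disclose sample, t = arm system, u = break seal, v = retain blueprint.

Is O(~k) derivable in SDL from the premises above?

No

Premise 7 is O(u → ~k), but O(u) is not derivable from the premises (the permission P(u) asserts only ~O(~u), not O(u)), so it does not yield O(~k).
No other premise forces O(~k). An ideal world satisfying every premise can still have ~k false, so O(~k) is not derivable.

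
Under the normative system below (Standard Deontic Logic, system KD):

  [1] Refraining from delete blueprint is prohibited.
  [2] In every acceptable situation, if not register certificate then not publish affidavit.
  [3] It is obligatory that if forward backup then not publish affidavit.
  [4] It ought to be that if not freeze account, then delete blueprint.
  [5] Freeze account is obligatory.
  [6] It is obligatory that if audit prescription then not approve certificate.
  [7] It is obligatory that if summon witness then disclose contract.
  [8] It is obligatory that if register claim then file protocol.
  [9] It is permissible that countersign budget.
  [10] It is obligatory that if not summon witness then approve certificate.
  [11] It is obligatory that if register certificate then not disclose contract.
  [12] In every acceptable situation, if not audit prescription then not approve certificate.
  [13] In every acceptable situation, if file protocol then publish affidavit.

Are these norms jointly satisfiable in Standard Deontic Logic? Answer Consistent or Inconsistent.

Premise 4 is O(¬freeze_account → delete_blueprint); even if O(delete_blueprint) held, inferring O(¬freeze_account) would be affirming the consequent — invalid.
So O(¬freeze_account) is not derivable, and the apparent clash with O(freeze_account) does not arise.
A world satisfying every obligation exists (e.g. approve_certificate=false, audit_prescription=false, countersign_budget=false, delete_blueprint=true, disclose_contract=true, file_protocol=false, forward_backup=false, freeze_account=true, publish_affidavit=false, register_certificate=false, register_claim=false, summon_witness=true); no atom is both obligatory and forbidden, so the set is consistent.

Consistent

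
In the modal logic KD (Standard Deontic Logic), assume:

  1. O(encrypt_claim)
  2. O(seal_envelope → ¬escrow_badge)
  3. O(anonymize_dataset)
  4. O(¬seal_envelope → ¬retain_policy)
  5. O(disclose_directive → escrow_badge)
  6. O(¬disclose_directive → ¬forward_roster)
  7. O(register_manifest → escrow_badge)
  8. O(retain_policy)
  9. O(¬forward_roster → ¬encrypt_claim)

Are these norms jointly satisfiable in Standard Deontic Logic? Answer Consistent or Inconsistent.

Premise 1 gives O(encrypt_claim).
Premise 9 is O(¬forward_roster → ¬encrypt_claim); contrapositively O(encrypt_claim → forward_roster). Since O(encrypt_claim) holds, K gives O(forward_roster).
Premise 6, O(¬disclose_directive → ¬forward_roster), contraposes to O(forward_roster → disclose_directive); with O(forward_roster) we get O(disclose_directive).
Premise 5 is O(disclose_directive → escrow_badge); since O(disclose_directive), deontic closure gives O(escrow_badge).
The contrapositive of premise 2 (O(seal_envelope → ¬escrow_badge)) is O(escrow_badge → ¬seal_envelope), and O(escrow_badge) is already established, so O(¬seal_envelope).
Applying K to premise 4 (O(¬seal_envelope → ¬retain_policy)) and O(¬seal_envelope) yields O(¬retain_policy).
However, premise 8 gives O(retain_policy).
We now have both O(¬retain_policy) and O(retain_policy) — retain_policy is simultaneously obligatory and forbidden, violating the D-axiom.

Inconsistent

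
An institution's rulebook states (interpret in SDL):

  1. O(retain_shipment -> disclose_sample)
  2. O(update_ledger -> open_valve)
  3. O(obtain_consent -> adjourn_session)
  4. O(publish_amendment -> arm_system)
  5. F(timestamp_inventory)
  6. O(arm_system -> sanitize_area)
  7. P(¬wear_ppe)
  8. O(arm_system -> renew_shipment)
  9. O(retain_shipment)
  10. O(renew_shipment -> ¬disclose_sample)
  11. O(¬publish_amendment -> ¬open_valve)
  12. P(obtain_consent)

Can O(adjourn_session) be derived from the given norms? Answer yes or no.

Premise 3 is O(obtain_consent -> adjourn_session), but O(obtain_consent) is not derivable from the premises (the permission P(obtain_consent) asserts only ¬O(¬obtain_consent), not O(obtain_consent)), so it does not yield O(adjourn_session).
No other premise forces O(adjourn_session). An ideal world satisfying every premise can still have adjourn_session false, so O(adjourn_session) is not derivable.

No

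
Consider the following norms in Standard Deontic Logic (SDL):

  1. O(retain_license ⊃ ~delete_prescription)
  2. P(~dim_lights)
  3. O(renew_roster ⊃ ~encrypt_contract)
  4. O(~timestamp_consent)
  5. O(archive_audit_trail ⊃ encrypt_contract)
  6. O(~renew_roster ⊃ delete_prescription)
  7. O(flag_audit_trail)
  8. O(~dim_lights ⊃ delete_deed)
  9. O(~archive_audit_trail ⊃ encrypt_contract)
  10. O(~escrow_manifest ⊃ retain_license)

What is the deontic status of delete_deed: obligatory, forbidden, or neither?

Premise 8 is O(~dim_lights ⊃ delete_deed), but O(~dim_lights) is not derivable from the premises (the permission P(~dim_lights) asserts only ~O(dim_lights), not O(~dim_lights)), so it does not yield O(delete_deed).
No premise or chain of K-axiom applications forces O(delete_deed), and none forces O(~delete_deed). So delete_deed is neither obligatory nor forbidden under these norms.

Neither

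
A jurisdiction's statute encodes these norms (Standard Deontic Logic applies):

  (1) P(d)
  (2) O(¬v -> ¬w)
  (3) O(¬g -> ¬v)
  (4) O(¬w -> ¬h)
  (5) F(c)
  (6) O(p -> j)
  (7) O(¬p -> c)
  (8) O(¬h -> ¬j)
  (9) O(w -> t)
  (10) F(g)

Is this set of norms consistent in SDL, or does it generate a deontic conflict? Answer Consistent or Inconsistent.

Premise 10, F(g), is equivalent to O(¬g).
From O(¬g) and premise 3, O(¬g -> ¬v), we obtain O(¬v).
Premise 2 is O(¬v -> ¬w); since O(¬v), deontic closure gives O(¬w).
From O(¬w) and premise 4, O(¬w -> ¬h), we obtain O(¬h).
With premise 8, O(¬h -> ¬j), the K-axiom yields O(¬j).
Premise 6 is O(p -> j); contrapositively O(¬j -> ¬p). Since O(¬j) holds, K gives O(¬p).
Premise 7 is O(¬p -> c); since O(¬p), deontic closure gives O(c).
But premise 5, F(c), means O(¬c).
We now have both O(c) and O(¬c) — c is simultaneously obligatory and forbidden, violating the D-axiom.

Inconsistent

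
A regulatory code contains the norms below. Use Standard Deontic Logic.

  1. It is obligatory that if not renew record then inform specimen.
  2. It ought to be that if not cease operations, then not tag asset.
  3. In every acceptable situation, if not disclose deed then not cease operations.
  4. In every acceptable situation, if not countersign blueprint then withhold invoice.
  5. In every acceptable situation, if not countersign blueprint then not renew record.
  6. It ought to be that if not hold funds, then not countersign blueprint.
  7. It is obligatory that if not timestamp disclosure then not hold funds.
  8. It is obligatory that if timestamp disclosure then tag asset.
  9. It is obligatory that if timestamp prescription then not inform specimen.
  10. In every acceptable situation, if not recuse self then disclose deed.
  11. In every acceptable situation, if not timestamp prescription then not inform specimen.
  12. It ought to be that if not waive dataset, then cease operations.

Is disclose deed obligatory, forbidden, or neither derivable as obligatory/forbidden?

Obligatory

Premises 9 and 11 are O(timestamp_prescription → ¬inform_specimen) and O(¬timestamp_prescription → ¬inform_specimen); every ideal world satisfies timestamp_prescription or ¬timestamp_prescription, so in either case ¬inform_specimen holds — hence O(¬inform_specimen).
Premise 1, O(¬renew_record → inform_specimen), contraposes to O(¬inform_specimen → renew_record); with O(¬inform_specimen) we get O(renew_record).
Premise 5 is O(¬countersign_blueprint → ¬renew_record); contrapositively O(renew_record → countersign_blueprint). Since O(renew_record) holds, K gives O(countersign_blueprint).
Premise 6 is O(¬hold_funds → ¬countersign_blueprint); contrapositively O(countersign_blueprint → hold_funds). Since O(countersign_blueprint) holds, K gives O(hold_funds).
The contrapositive of premise 7 (O(¬timestamp_disclosure → ¬hold_funds)) is O(hold_funds → timestamp_disclosure), and O(hold_funds) is already established, so O(timestamp_disclosure).
From O(timestamp_disclosure) and premise 8, O(timestamp_disclosure → tag_asset), we obtain O(tag_asset).
Premise 2, O(¬cease_operations → ¬tag_asset), contraposes to O(tag_asset → cease_operations); with O(tag_asset) we get O(cease_operations).
Premise 3 is O(¬disclose_deed → ¬cease_operations); contrapositively O(cease_operations → disclose_deed). Since O(cease_operations) holds, K gives O(disclose_deed).
Premises 4, 10, 12 do not contribute to this derivation.
Hence disclose_deed is obligatory.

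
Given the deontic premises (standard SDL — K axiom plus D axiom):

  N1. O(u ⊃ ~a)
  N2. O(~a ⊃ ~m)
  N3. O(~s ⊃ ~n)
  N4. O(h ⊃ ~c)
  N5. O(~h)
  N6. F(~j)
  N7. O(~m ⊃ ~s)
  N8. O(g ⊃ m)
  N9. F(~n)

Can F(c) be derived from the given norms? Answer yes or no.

Premise 4 is O(h ⊃ ~c), but O(h) is not derivable from the premises, so it does not yield O(~c).
No other premise forces O(~c). An ideal world satisfying every premise can still have c true, so F(c) is not derivable.

No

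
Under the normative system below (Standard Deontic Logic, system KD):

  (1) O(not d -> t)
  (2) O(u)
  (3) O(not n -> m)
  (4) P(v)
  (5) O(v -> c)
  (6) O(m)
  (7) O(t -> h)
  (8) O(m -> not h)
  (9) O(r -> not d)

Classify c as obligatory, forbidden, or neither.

Neither

Premise 5 is O(v -> c), but O(v) is not derivable from the premises (the permission P(v) asserts only not O(not v), not O(v)), so it does not yield O(c).
No premise or chain of K-axiom applications forces O(c), and none forces O(not c). So c is neither obligatory nor forbidden under these norms.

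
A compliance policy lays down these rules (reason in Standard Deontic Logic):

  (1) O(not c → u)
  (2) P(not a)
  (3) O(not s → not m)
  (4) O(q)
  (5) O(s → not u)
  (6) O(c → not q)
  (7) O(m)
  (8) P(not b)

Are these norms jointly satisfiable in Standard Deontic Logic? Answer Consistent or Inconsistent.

Inconsistent

Premise 4 gives O(q).
The contrapositive of premise 6 (O(c → not q)) is O(q → not c), and O(q) is already established, so O(not c).
With premise 1, O(not c → u), the K-axiom yields O(u).
The contrapositive of premise 5 (O(s → not u)) is O(u → not s), and O(u) is already established, so O(not s).
Applying K to premise 3 (O(not s → not m)) and O(not s) yields O(not m).
However, premise 7 gives O(m).
We now have both O(not m) and O(m) — m is simultaneously obligatory and forbidden, violating the D-axiom.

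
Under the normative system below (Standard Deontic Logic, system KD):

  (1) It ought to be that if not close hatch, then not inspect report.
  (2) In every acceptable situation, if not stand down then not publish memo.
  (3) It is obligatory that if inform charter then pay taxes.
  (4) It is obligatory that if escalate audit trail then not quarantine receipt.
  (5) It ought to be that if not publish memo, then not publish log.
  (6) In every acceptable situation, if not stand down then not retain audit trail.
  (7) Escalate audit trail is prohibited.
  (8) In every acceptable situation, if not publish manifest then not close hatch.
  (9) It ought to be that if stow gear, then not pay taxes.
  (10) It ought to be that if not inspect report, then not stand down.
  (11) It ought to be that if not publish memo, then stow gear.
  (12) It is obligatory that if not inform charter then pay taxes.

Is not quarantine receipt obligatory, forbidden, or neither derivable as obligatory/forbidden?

Premise 4 is O(escalate_audit_trail → ¬quarantine_receipt), but O(escalate_audit_trail) is not derivable from the premises, so it does not yield O(¬quarantine_receipt).
No premise or chain of K-axiom applications forces O(¬quarantine_receipt), and none forces O(quarantine_receipt). So ¬quarantine_receipt is neither obligatory nor forbidden under these norms.

Neither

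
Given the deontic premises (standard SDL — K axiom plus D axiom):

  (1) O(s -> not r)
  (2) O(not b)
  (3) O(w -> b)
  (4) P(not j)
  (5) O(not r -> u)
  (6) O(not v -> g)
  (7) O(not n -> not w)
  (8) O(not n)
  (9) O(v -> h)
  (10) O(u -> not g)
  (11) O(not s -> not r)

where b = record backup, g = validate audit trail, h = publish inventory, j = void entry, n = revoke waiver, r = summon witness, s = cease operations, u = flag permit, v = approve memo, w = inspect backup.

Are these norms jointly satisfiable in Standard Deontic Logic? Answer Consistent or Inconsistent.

Consistent

Premise 3 is O(w -> b), but O(w) is not derivable from the premises, so it does not yield O(b).
So O(b) is not derivable, and the apparent clash with O(not b) does not arise.
A world satisfying every obligation exists (e.g. b=false, g=false, h=true, j=false, n=false, r=false, s=false, u=true, v=true, w=false); no atom is both obligatory and forbidden, so the set is consistent.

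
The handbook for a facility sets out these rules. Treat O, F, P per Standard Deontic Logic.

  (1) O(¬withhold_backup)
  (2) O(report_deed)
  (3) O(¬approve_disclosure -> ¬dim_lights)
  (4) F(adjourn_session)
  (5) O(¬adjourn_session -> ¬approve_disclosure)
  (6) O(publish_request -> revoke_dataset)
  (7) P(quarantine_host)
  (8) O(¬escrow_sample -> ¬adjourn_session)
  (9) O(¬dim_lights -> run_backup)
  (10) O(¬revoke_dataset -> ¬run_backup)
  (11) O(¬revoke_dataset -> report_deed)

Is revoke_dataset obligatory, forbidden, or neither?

F(adjourn_session) at premise 4 means O(¬adjourn_session).
Applying K to premise 5 (O(¬adjourn_session -> ¬approve_disclosure)) and O(¬adjourn_session) yields O(¬approve_disclosure).
Premise 3 is O(¬approve_disclosure -> ¬dim_lights); since O(¬approve_disclosure), deontic closure gives O(¬dim_lights).
Applying K to premise 9 (O(¬dim_lights -> run_backup)) and O(¬dim_lights) yields O(run_backup).
Premise 10, O(¬revoke_dataset -> ¬run_backup), contraposes to O(run_backup -> revoke_dataset); with O(run_backup) we get O(revoke_dataset).
Premises 1, 2, 6, 7, 8, 11 do not contribute to this derivation.
Hence revoke_dataset is obligatory.

Obligatory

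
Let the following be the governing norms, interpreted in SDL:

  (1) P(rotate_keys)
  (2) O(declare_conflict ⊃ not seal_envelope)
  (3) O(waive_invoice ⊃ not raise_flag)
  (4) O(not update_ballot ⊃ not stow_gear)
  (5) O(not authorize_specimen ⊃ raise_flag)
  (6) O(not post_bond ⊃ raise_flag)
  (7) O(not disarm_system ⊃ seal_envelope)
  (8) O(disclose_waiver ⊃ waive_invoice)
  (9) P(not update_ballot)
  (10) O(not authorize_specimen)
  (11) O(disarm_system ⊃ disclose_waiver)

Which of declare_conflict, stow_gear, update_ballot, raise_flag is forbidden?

declare_conflict

From premise 10 we have O(not authorize_specimen).
From O(not authorize_specimen) and premise 5, O(not authorize_specimen ⊃ raise_flag), we obtain O(raise_flag).
Premise 3 is O(waive_invoice ⊃ not raise_flag); contrapositively O(raise_flag ⊃ not waive_invoice). Since O(raise_flag) holds, K gives O(not waive_invoice).
Premise 8, O(disclose_waiver ⊃ waive_invoice), contraposes to O(not waive_invoice ⊃ not disclose_waiver); with O(not waive_invoice) we get O(not disclose_waiver).
Premise 11, O(disarm_system ⊃ disclose_waiver), contraposes to O(not disclose_waiver ⊃ not disarm_system); with O(not disclose_waiver) we get O(not disarm_system).
Premise 7 is O(not disarm_system ⊃ seal_envelope); since O(not disarm_system), deontic closure gives O(seal_envelope).
The contrapositive of premise 2 (O(declare_conflict ⊃ not seal_envelope)) is O(seal_envelope ⊃ not declare_conflict), and O(seal_envelope) is already established, so O(not declare_conflict).
So O(not declare_conflict) holds, i.e. declare_conflict is forbidden. None of the other listed options is forbidden under the premises.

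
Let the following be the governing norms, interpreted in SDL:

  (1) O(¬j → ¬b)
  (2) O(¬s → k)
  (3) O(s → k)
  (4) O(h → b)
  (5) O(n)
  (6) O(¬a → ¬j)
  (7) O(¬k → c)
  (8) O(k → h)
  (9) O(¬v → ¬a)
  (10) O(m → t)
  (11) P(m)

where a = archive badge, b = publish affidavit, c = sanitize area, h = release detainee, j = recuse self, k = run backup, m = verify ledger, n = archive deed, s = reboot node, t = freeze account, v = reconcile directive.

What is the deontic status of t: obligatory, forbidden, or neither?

Neither

Premise 10 is O(m → t), but O(m) is not derivable from the premises (the permission P(m) asserts only ¬O(¬m), not O(m)), so it does not yield O(t).
No premise or chain of K-axiom applications forces O(t), and none forces O(¬t). So t is neither obligatory nor forbidden under these norms.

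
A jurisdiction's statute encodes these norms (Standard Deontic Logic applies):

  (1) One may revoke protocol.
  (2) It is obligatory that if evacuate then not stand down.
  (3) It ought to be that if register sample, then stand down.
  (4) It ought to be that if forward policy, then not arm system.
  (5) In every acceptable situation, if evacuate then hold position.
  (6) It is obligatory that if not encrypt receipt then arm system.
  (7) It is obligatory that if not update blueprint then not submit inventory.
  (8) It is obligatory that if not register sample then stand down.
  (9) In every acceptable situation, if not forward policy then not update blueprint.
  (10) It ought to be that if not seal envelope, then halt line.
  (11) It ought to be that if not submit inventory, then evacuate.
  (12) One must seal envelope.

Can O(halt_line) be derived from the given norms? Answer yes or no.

Premise 10 is O(¬seal_envelope → halt_line), but O(¬seal_envelope) is not derivable from the premises, so it does not yield O(halt_line).
No other premise forces O(halt_line). An ideal world satisfying every premise can still have halt_line false, so O(halt_line) is not derivable.

No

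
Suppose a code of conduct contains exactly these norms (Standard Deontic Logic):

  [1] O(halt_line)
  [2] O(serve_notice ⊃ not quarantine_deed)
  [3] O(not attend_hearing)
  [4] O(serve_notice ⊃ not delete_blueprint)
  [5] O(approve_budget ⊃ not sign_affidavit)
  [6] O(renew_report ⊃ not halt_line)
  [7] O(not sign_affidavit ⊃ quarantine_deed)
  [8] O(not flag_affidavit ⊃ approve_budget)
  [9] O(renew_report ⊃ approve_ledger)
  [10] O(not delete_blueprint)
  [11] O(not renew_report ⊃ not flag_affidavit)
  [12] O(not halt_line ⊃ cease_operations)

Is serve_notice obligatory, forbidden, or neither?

From premise 1 we have O(halt_line).
Premise 6, O(renew_report ⊃ not halt_line), contraposes to O(halt_line ⊃ not renew_report); with O(halt_line) we get O(not renew_report).
Premise 11 is O(not renew_report ⊃ not flag_affidavit); since O(not renew_report), deontic closure gives O(not flag_affidavit).
Premise 8 is O(not flag_affidavit ⊃ approve_budget); since O(not flag_affidavit), deontic closure gives O(approve_budget).
Premise 5 is O(approve_budget ⊃ not sign_affidavit); since O(approve_budget), deontic closure gives O(not sign_affidavit).
Applying K to premise 7 (O(not sign_affidavit ⊃ quarantine_deed)) and O(not sign_affidavit) yields O(quarantine_deed).
Premise 2 is O(serve_notice ⊃ not quarantine_deed); contrapositively O(quarantine_deed ⊃ not serve_notice). Since O(quarantine_deed) holds, K gives O(not serve_notice).
Premises 3, 4, 9, 10, 12 do not contribute to this derivation.
Thus O(not serve_notice), which is F(serve_notice): serve_notice is forbidden.

Forbidden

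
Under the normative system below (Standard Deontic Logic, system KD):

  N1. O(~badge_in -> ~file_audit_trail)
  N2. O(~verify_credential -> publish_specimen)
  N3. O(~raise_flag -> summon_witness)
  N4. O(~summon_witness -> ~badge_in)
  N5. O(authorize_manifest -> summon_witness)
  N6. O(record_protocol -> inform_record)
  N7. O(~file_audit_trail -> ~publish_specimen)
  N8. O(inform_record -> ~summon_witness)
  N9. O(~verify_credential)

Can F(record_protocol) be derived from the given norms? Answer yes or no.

Premise 9 states O(~verify_credential) outright.
Applying K to premise 2 (O(~verify_credential -> publish_specimen)) and O(~verify_credential) yields O(publish_specimen).
Premise 7, O(~file_audit_trail -> ~publish_specimen), contraposes to O(publish_specimen -> file_audit_trail); with O(publish_specimen) we get O(file_audit_trail).
The contrapositive of premise 1 (O(~badge_in -> ~file_audit_trail)) is O(file_audit_trail -> badge_in), and O(file_audit_trail) is already established, so O(badge_in).
Premise 4 is O(~summon_witness -> ~badge_in); contrapositively O(badge_in -> summon_witness). Since O(badge_in) holds, K gives O(summon_witness).
Premise 8, O(inform_record -> ~summon_witness), contraposes to O(summon_witness -> ~inform_record); with O(summon_witness) we get O(~inform_record).
The contrapositive of premise 6 (O(record_protocol -> inform_record)) is O(~inform_record -> ~record_protocol), and O(~inform_record) is already established, so O(~record_protocol).
Premises 3, 5 do not contribute to this derivation.
So O(~record_protocol) holds, i.e. F(record_protocol). The claim follows.

Yes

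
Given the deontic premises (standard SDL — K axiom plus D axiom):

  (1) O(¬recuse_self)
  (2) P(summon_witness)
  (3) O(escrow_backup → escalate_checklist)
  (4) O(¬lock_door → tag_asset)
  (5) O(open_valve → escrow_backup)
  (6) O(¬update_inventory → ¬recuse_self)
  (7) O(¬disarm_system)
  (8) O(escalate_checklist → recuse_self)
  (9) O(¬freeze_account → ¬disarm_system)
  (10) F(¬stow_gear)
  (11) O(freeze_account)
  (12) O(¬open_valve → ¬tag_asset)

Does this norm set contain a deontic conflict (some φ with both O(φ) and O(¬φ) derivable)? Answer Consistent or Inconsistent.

Premise 9 is O(¬freeze_account → ¬disarm_system); even if O(¬disarm_system) held, inferring O(¬freeze_account) would be affirming the consequent — invalid.
So O(¬freeze_account) is not derivable, and the apparent clash with O(freeze_account) does not arise.
A world satisfying every obligation exists (e.g. disarm_system=false, escalate_checklist=false, escrow_backup=false, freeze_account=true, lock_door=true, open_valve=false, recuse_self=false, stow_gear=true, summon_witness=false, tag_asset=false, update_inventory=false); no atom is both obligatory and forbidden, so the set is consistent.

Consistent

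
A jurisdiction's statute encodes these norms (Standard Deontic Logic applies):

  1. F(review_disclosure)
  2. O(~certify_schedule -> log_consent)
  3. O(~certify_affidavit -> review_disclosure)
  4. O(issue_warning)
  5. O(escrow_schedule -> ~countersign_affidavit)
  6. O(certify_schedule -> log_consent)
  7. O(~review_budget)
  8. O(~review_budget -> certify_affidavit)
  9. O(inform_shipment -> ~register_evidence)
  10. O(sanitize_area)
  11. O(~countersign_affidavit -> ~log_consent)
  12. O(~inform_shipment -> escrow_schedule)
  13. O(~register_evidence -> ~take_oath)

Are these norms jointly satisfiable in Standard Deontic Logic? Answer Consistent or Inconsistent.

Premise 3 is O(~certify_affidavit -> review_disclosure), but O(~certify_affidavit) is not derivable from the premises, so it does not yield O(review_disclosure).
So O(review_disclosure) is not derivable, and the apparent clash with O(~review_disclosure) does not arise.
A world satisfying every obligation exists (e.g. certify_affidavit=true, certify_schedule=false, countersign_affidavit=true, escrow_schedule=false, inform_shipment=true, issue_warning=true, log_consent=true, register_evidence=false, review_budget=false, review_disclosure=false, sanitize_area=true, take_oath=false); no atom is both obligatory and forbidden, so the set is consistent.

Consistent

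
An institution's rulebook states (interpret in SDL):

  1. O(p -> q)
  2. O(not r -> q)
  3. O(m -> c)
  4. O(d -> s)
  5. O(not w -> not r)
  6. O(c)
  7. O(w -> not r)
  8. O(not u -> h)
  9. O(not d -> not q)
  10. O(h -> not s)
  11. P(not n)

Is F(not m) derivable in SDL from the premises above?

Premise 3 is O(m -> c); even if O(c) held, inferring O(m) would be affirming the consequent — invalid.
No other premise forces O(m). An ideal world satisfying every premise can still have not m true, so F(not m) is not derivable.

No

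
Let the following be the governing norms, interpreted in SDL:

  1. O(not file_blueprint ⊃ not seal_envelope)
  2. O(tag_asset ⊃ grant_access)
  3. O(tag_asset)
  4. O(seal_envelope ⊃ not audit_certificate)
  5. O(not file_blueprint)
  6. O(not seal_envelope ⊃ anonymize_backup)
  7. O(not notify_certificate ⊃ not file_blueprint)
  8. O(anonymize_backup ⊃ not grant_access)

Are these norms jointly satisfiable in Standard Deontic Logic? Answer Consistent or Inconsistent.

Premise 5 states O(not file_blueprint) outright.
Premise 1 is O(not file_blueprint ⊃ not seal_envelope); since O(not file_blueprint), deontic closure gives O(not seal_envelope).
Applying K to premise 6 (O(not seal_envelope ⊃ anonymize_backup)) and O(not seal_envelope) yields O(anonymize_backup).
From O(anonymize_backup) and premise 8, O(anonymize_backup ⊃ not grant_access), we obtain O(not grant_access).
Premise 2, O(tag_asset ⊃ grant_access), contraposes to O(not grant_access ⊃ not tag_asset); with O(not grant_access) we get O(not tag_asset).
But premise 3 directly asserts O(tag_asset).
We now have both O(not tag_asset) and O(tag_asset) — tag_asset is simultaneously obligatory and forbidden, violating the D-axiom.

Inconsistent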